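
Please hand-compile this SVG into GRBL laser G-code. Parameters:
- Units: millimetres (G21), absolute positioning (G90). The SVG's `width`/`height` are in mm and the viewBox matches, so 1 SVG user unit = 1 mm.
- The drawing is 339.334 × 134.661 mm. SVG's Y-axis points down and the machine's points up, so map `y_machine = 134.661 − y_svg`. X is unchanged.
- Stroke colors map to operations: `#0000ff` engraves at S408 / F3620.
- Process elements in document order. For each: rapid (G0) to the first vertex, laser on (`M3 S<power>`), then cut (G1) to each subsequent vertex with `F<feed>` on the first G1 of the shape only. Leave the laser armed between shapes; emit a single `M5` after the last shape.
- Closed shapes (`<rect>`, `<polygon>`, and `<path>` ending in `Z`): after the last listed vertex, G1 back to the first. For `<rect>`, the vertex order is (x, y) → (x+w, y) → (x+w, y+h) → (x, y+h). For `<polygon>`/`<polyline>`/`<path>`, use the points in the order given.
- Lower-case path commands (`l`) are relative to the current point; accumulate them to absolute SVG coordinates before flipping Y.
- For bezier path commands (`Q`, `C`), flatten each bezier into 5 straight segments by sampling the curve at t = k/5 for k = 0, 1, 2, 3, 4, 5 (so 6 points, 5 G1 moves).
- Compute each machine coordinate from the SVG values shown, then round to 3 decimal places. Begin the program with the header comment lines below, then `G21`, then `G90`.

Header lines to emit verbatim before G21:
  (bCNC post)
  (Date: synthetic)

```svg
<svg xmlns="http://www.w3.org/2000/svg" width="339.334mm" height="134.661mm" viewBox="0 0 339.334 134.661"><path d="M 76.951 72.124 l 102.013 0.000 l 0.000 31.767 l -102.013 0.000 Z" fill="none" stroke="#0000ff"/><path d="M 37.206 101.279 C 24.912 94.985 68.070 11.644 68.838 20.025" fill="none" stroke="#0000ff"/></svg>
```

(bCNC post)
(Date: synthetic)
G21
G90
G0 X76.951 Y62.537
M3 S408
G1 X178.964 Y62.537 F3620
G1 X178.964 Y30.770
G1 X76.951 Y30.770
G1 X76.951 Y62.537
G0 X37.206 Y33.382
M3 S408
G1 X35.701 Y45.054 F3620
G1 X42.808 Y67.116
G1 X53.831 Y91.468
G1 X64.073 Y110.008
G1 X68.838 Y114.636
M5

1 u = 1 mm; y_m = 134.661 − y.

[1] `<path>` rectangle, #0000ff→engrave S408 F3620: (76.951,62.537) → (178.964,62.537) → (178.964,30.770) → (76.951,30.770) → (76.951,62.537) (closed)

[2] `<path>` cubic bezier, #0000ff→engrave S408 F3620: (37.206,33.382) → (35.701,45.054) → (42.808,67.116) → (53.831,91.468) → (64.073,110.008) → (68.838,114.636)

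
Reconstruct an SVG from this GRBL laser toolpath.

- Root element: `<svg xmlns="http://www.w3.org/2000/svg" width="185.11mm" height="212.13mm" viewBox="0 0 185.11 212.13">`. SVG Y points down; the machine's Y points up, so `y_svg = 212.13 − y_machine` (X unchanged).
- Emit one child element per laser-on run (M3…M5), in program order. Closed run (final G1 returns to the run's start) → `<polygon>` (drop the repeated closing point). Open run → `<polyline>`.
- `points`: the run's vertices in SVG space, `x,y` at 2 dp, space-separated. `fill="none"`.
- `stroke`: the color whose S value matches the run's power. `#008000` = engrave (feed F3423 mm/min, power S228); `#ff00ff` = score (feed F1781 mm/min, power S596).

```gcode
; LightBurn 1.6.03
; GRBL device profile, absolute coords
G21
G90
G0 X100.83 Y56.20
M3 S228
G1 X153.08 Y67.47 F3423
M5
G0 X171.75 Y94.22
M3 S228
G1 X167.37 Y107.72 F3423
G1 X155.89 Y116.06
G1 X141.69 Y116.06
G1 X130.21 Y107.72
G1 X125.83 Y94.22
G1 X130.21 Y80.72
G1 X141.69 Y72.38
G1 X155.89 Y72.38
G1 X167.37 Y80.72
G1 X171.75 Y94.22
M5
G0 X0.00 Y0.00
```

Each laser-on run becomes one SVG element. Flip Y back into SVG space with y_svg = 212.13 − y_machine. Every run uses S228, so all elements get stroke `#008000` (engrave).

Run 1: The run is open, so emit a `<polyline>` with points (Y-flipped): 100.83,155.93 153.08,144.66.

Run 2: The run returns to its start, so emit a `<polygon>` with points (Y-flipped): 171.75,117.91 167.37,104.41 155.89,96.07 141.69,96.07 130.21,104.41 125.83,117.91 130.21,131.41 141.69,139.75 155.89,139.75 167.37,131.41.

<svg xmlns="http://www.w3.org/2000/svg" width="185.11mm" height="212.13mm" viewBox="0 0 185.11 212.13">
  <polyline points="100.83,155.93 153.08,144.66" fill="none" stroke="#008000"/>
  <polygon points="171.75,117.91 167.37,104.41 155.89,96.07 141.69,96.07 130.21,104.41 125.83,117.91 130.21,131.41 141.69,139.75 155.89,139.75 167.37,131.41" fill="none" stroke="#008000"/>
</svg>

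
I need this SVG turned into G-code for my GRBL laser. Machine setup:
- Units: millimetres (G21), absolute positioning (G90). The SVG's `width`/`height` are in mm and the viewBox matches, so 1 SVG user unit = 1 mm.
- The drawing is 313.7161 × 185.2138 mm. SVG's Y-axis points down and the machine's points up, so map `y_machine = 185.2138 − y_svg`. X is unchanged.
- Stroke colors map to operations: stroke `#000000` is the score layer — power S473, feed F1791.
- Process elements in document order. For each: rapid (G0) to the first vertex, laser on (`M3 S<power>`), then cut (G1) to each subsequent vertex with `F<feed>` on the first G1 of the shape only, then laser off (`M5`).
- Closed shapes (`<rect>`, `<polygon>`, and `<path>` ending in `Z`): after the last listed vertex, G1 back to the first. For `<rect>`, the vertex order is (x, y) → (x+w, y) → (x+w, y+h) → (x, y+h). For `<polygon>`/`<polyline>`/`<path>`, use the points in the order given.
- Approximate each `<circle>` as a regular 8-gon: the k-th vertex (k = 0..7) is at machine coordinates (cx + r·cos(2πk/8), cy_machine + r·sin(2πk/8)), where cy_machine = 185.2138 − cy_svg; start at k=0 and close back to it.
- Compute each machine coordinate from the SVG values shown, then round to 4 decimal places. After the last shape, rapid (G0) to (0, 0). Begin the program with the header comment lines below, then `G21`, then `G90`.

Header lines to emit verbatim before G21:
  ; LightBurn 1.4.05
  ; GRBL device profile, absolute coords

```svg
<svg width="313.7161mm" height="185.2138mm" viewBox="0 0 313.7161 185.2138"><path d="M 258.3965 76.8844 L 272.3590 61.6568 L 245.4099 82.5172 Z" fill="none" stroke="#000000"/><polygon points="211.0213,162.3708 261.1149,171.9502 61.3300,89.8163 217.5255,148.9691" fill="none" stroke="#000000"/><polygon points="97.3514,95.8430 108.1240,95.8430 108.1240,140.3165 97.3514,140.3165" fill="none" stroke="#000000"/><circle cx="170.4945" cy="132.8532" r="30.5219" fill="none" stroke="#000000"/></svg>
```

viewBox `0 0 313.7161 185.2138` with mm width/height → 1 unit = 1 mm. Flip: y_m = 185.2138 − y_svg.

**Shape 1** — `<path>` closed polygon, stroke `#000000` → score (S473, F1791). Machine vertices: (258.3965,108.3294) → (272.3590,123.5570) → (245.4099,102.6966) → (258.3965,108.3294). Closed: final G1 returns to the first vertex.

**Shape 2** — `<polygon>` closed polygon, stroke `#000000` → score (S473, F1791). Machine vertices: (211.0213,22.8430) → (261.1149,13.2636) → (61.3300,95.3975) → (217.5255,36.2447) → (211.0213,22.8430). Closed: final G1 returns to the first vertex.

**Shape 3** — `<polygon>` rectangle, stroke `#000000` → score (S473, F1791). Machine vertices: (97.3514,89.3708) → (108.1240,89.3708) → (108.1240,44.8973) → (97.3514,44.8973) → (97.3514,89.3708). Closed: final G1 returns to the first vertex.

**Shape 4** — `<circle>` circle, stroke `#000000` → score (S473, F1791). Machine vertices: (201.0164,52.3606) → (192.0767,73.9428) → (170.4945,82.8825) → (148.9123,73.9428) → (139.9726,52.3606) → (148.9123,30.7784) → (170.4945,21.8387) → (192.0767,30.7784) → (201.0164,52.3606). Closed: final G1 returns to the first vertex.

; LightBurn 1.4.05
; GRBL device profile, absolute coords
G21
G90
G0 X258.3965 Y108.3294
M3 S473
G1 X272.3590 Y123.5570 F1791
G1 X245.4099 Y102.6966
G1 X258.3965 Y108.3294
M5
G0 X211.0213 Y22.8430
M3 S473
G1 X261.1149 Y13.2636 F1791
G1 X61.3300 Y95.3975
G1 X217.5255 Y36.2447
G1 X211.0213 Y22.8430
M5
G0 X97.3514 Y89.3708
M3 S473
G1 X108.1240 Y89.3708 F1791
G1 X108.1240 Y44.8973
G1 X97.3514 Y44.8973
G1 X97.3514 Y89.3708
M5
G0 X201.0164 Y52.3606
M3 S473
G1 X192.0767 Y73.9428 F1791
G1 X170.4945 Y82.8825
G1 X148.9123 Y73.9428
G1 X139.9726 Y52.3606
G1 X148.9123 Y30.7784
G1 X170.4945 Y21.8387
G1 X192.0767 Y30.7784
G1 X201.0164 Y52.3606
M5
G0 X0.0000 Y0.0000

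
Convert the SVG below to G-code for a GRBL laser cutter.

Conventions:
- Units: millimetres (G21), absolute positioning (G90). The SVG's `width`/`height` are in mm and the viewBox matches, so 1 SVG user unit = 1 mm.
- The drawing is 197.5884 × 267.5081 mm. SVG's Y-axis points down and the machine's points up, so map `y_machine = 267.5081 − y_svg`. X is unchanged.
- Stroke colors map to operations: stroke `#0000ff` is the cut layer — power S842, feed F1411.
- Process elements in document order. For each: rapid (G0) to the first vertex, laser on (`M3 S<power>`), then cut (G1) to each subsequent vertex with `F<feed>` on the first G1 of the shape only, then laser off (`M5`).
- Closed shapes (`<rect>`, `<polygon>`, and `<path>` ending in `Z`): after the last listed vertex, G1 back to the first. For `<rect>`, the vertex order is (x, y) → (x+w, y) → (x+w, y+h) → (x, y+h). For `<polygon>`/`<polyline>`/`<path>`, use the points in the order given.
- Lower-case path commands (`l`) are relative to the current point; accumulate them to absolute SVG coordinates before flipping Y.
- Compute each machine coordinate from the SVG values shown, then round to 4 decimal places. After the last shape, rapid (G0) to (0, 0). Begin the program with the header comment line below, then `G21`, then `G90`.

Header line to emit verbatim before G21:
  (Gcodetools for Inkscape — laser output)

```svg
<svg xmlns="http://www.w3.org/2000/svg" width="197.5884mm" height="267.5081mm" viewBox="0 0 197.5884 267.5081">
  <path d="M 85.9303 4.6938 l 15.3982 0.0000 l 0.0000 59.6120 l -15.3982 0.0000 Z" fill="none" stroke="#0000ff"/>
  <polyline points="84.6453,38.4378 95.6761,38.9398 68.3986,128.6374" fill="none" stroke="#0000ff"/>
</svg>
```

viewBox `0 0 197.5884 267.5081` with mm width/height → 1 unit = 1 mm. Flip: y_m = 267.5081 − y_svg.

**Shape 1** — `<path>` rectangle, stroke `#0000ff` → cut (S842, F1411). Machine vertices: (85.9303,262.8143) → (101.3285,262.8143) → (101.3285,203.2023) → (85.9303,203.2023) → (85.9303,262.8143). Closed: final G1 returns to the first vertex.

**Shape 2** — `<polyline>` open polyline, stroke `#0000ff` → cut (S842, F1411). Machine vertices: (84.6453,229.0703) → (95.6761,228.5683) → (68.3986,138.8707). Open path.

(Gcodetools for Inkscape — laser output)
G21
G90
G0 X85.9303 Y262.8143
M3 S842
G1 X101.3285 Y262.8143 F1411
G1 X101.3285 Y203.2023
G1 X85.9303 Y203.2023
G1 X85.9303 Y262.8143
M5
G0 X84.6453 Y229.0703
M3 S842
G1 X95.6761 Y228.5683 F1411
G1 X68.3986 Y138.8707
M5
G0 X0.0000 Y0.0000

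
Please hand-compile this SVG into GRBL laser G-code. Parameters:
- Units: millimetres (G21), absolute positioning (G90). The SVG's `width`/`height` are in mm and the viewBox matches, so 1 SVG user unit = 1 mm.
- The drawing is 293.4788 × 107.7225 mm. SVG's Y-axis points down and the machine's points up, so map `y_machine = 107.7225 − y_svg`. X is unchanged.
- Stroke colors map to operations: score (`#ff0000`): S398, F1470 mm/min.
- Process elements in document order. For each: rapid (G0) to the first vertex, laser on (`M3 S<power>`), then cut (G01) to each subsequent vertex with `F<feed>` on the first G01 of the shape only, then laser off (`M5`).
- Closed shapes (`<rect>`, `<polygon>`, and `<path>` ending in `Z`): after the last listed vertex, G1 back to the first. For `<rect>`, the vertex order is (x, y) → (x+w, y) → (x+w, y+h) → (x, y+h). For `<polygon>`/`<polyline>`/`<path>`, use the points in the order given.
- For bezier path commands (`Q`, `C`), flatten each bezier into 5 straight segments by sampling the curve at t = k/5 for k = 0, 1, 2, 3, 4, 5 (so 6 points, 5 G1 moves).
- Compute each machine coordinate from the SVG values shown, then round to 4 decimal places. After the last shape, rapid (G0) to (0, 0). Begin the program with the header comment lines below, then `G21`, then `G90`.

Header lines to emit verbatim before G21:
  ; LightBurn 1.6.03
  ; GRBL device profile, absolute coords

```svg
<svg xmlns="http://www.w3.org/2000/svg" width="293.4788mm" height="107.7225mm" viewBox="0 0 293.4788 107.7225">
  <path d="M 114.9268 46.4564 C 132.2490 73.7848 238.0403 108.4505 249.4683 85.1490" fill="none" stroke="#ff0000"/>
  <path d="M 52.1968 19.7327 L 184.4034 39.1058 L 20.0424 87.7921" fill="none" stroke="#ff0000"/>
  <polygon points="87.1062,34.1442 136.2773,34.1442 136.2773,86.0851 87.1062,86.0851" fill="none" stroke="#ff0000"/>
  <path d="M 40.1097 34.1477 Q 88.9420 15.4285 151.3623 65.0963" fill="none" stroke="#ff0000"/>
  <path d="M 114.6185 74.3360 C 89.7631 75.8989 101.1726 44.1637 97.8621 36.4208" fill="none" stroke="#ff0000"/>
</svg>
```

viewBox `0 0 293.4788 107.7225` with mm width/height → 1 unit = 1 mm. Flip: y_m = 107.7225 − y_svg.

**Shape 1** — `<path>` cubic bezier, stroke `#ff0000` → score (S398, F1470). Control points (SVG): P0=(114.9268,46.4564), P1=(132.2490,73.7848), P2=(238.0403,108.4505), P3=(249.4683,85.1490); sampled at t=k/5. Machine vertices: (114.9268,61.2661) → (134.4738,44.5110) → (166.4773,29.1296) → (202.1616,18.2565) → (232.7506,15.0262) → (249.4683,22.5735). Open path.

**Shape 2** — `<path>` open polyline, stroke `#ff0000` → score (S398, F1470). Machine vertices: (52.1968,87.9898) → (184.4034,68.6167) → (20.0424,19.9304). Open path.

**Shape 3** — `<polygon>` rectangle, stroke `#ff0000` → score (S398, F1470). Machine vertices: (87.1062,73.5783) → (136.2773,73.5783) → (136.2773,21.6374) → (87.1062,21.6374) → (87.1062,73.5783). Closed: final G1 returns to the first vertex.

**Shape 4** — `<path>` quadratic bezier, stroke `#ff0000` → score (S398, F1470). Control points (SVG): P0=(40.1097,34.1477), P1=(88.9420,15.4285), P2=(151.3623,65.0963); sampled at t=k/5. Machine vertices: (40.1097,73.5748) → (60.1861,78.3270) → (81.3496,77.6082) → (103.6001,71.4185) → (126.9377,59.7578) → (151.3623,42.6262). Open path.

**Shape 5** — `<path>` cubic bezier, stroke `#ff0000` → score (S398, F1470). Control points (SVG): P0=(114.6185,74.3360), P1=(89.7631,75.8989), P2=(101.1726,44.1637), P3=(97.8621,36.4208); sampled at t=k/5. Machine vertices: (114.6185,33.3865) → (103.6492,35.9862) → (98.9361,43.8275) → (98.0321,54.1605) → (98.4899,64.2352) → (97.8621,71.3017). Open path.

; LightBurn 1.6.03
; GRBL device profile, absolute coords
G21
G90
G0 X114.9268 Y61.2661
M3 S398
G01 X134.4738 Y44.5110 F1470
G01 X166.4773 Y29.1296
G01 X202.1616 Y18.2565
G01 X232.7506 Y15.0262
G01 X249.4683 Y22.5735
M5
G0 X52.1968 Y87.9898
M3 S398
G01 X184.4034 Y68.6167 F1470
G01 X20.0424 Y19.9304
M5
G0 X87.1062 Y73.5783
M3 S398
G01 X136.2773 Y73.5783 F1470
G01 X136.2773 Y21.6374
G01 X87.1062 Y21.6374
G01 X87.1062 Y73.5783
M5
G0 X40.1097 Y73.5748
M3 S398
G01 X60.1861 Y78.3270 F1470
G01 X81.3496 Y77.6082
G01 X103.6001 Y71.4185
G01 X126.9377 Y59.7578
G01 X151.3623 Y42.6262
M5
G0 X114.6185 Y33.3865
M3 S398
G01 X103.6492 Y35.9862 F1470
G01 X98.9361 Y43.8275
G01 X98.0321 Y54.1605
G01 X98.4899 Y64.2352
G01 X97.8621 Y71.3017
M5
G0 X0.0000 Y0.0000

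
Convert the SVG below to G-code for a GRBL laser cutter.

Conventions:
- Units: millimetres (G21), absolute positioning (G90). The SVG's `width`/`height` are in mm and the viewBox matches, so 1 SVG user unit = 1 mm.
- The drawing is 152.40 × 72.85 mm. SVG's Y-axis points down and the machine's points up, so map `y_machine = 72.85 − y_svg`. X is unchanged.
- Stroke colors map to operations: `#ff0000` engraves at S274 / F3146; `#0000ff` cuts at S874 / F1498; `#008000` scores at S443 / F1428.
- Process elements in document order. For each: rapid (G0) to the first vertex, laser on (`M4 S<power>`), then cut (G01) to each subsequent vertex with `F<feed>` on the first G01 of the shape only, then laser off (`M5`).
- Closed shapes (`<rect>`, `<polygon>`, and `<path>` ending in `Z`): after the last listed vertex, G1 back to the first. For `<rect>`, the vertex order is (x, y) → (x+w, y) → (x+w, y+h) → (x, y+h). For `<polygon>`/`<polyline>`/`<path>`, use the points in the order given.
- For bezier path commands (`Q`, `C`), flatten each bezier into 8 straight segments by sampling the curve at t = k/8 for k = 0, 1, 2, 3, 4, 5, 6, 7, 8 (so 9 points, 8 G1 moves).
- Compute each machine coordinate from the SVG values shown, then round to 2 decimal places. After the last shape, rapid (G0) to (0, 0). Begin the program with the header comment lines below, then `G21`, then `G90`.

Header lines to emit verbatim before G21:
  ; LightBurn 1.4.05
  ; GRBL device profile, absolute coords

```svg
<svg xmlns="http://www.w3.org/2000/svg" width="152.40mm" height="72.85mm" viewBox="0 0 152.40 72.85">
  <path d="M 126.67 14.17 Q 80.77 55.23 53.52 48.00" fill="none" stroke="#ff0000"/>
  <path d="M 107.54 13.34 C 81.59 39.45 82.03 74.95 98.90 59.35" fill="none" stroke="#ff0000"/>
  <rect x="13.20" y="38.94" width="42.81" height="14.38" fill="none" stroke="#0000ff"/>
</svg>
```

viewBox `0 0 152.40 72.85` with mm width/height → 1 unit = 1 mm. Flip: y_m = 72.85 − y_svg.

**Shape 1** — `<path>` quadratic bezier, stroke `#ff0000` → engrave (S274, F3146). Control points (SVG): P0=(126.67,14.17), P1=(80.77,55.23), P2=(53.52,48.00); sampled at t=k/8. Machine vertices: (126.67,58.68) → (115.49,49.17) → (104.89,41.17) → (94.87,34.68) → (85.43,29.69) → (76.58,26.22) → (68.31,24.25) → (60.62,23.80) → (53.52,24.85). Open path.

**Shape 2** — `<path>` cubic bezier, stroke `#ff0000` → engrave (S274, F3146). Control points (SVG): P0=(107.54,13.34), P1=(81.59,39.45), P2=(82.03,74.95), P3=(98.90,59.35); sampled at t=k/8. Machine vertices: (107.54,59.51) → (99.03,49.40) → (92.87,39.11) → (88.95,29.36) → (87.16,20.86) → (87.38,14.32) → (89.48,10.44) → (93.36,9.93) → (98.90,13.50). Open path.

**Shape 3** — `<rect>` rectangle, stroke `#0000ff` → cut (S874, F1498). Machine vertices: (13.20,33.91) → (56.01,33.91) → (56.01,19.53) → (13.20,19.53) → (13.20,33.91). Closed: final G1 returns to the first vertex.

; LightBurn 1.4.05
; GRBL device profile, absolute coords
G21
G90
G0 X126.67 Y58.68
M4 S274
G01 X115.49 Y49.17 F3146
G01 X104.89 Y41.17
G01 X94.87 Y34.68
G01 X85.43 Y29.69
G01 X76.58 Y26.22
G01 X68.31 Y24.25
G01 X60.62 Y23.80
G01 X53.52 Y24.85
M5
G0 X107.54 Y59.51
M4 S274
G01 X99.03 Y49.40 F3146
G01 X92.87 Y39.11
G01 X88.95 Y29.36
G01 X87.16 Y20.86
G01 X87.38 Y14.32
G01 X89.48 Y10.44
G01 X93.36 Y9.93
G01 X98.90 Y13.50
M5
G0 X13.20 Y33.91
M4 S874
G01 X56.01 Y33.91 F1498
G01 X56.01 Y19.53
G01 X13.20 Y19.53
G01 X13.20 Y33.91
M5
G0 X0.00 Y0.00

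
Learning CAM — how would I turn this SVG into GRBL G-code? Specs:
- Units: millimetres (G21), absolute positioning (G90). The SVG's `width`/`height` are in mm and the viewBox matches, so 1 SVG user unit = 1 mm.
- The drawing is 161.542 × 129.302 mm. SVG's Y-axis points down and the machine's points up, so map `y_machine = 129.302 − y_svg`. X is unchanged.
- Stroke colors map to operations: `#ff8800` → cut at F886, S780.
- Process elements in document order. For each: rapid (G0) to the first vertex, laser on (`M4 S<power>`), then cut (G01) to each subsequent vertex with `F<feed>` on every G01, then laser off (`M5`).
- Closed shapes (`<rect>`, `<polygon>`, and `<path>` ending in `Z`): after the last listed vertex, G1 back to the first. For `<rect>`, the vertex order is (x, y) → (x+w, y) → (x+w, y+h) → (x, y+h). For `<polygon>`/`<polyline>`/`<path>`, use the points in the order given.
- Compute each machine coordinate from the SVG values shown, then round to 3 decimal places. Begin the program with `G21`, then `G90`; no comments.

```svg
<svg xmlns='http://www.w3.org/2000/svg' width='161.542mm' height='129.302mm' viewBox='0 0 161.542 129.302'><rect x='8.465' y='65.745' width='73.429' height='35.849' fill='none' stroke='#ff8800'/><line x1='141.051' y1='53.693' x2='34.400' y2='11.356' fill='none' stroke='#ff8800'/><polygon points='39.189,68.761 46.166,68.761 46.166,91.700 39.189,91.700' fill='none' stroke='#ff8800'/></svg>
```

G21
G90
G0 X8.465 Y63.557
M4 S780
G01 X81.894 Y63.557 F886
G01 X81.894 Y27.708 F886
G01 X8.465 Y27.708 F886
G01 X8.465 Y63.557 F886
M5
G0 X141.051 Y75.609
M4 S780
G01 X34.400 Y117.946 F886
M5
G0 X39.189 Y60.541
M4 S780
G01 X46.166 Y60.541 F886
G01 X46.166 Y37.602 F886
G01 X39.189 Y37.602 F886
G01 X39.189 Y60.541 F886
M5

Since the viewBox matches the mm dimensions, user units are millimetres directly. The only transform is the Y-flip y_m = 129.302 − y_svg.

Shape 1 is a rectangle drawn with `<rect>`. Its stroke #ff8800 means cut at S780, F886. After flipping Y the toolpath is (8.465,63.557) → (81.894,63.557) → (81.894,27.708) → (8.465,27.708) → (8.465,63.557), returning to the start.

Shape 2 is a line segment drawn with `<line>`. Its stroke #ff8800 means cut at S780, F886. After flipping Y the toolpath is (141.051,75.609) → (34.400,117.946).

Shape 3 is a rectangle drawn with `<polygon>`. Its stroke #ff8800 means cut at S780, F886. After flipping Y the toolpath is (39.189,60.541) → (46.166,60.541) → (46.166,37.602) → (39.189,37.602) → (39.189,60.541), returning to the start.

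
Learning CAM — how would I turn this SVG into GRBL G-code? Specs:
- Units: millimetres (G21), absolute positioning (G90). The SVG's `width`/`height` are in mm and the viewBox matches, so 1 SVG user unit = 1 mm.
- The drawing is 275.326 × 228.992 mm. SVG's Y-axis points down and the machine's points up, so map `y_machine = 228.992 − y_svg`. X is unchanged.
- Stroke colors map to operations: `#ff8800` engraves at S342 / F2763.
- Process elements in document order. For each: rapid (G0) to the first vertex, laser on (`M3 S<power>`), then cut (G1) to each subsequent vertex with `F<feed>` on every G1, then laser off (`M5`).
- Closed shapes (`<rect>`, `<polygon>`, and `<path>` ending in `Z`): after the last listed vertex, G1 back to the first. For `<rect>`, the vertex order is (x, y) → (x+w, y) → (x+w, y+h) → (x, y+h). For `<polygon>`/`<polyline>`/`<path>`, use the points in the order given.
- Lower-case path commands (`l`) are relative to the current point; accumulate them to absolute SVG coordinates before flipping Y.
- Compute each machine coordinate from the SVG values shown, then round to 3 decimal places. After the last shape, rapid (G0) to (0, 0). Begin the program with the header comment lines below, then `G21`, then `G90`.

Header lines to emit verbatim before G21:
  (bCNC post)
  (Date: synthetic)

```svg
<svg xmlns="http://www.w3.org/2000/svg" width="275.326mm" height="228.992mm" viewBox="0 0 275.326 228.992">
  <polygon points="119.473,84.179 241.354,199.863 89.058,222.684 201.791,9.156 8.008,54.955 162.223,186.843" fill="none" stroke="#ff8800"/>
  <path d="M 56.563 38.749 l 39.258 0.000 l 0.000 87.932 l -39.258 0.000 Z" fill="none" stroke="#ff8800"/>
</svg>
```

Since the viewBox matches the mm dimensions, user units are millimetres directly. The only transform is the Y-flip y_m = 228.992 − y_svg.

Shape 1 is a closed polygon drawn with `<polygon>`. Its stroke #ff8800 means engrave at S342, F2763. After flipping Y the toolpath is (119.473,144.813) → (241.354,29.129) → (89.058,6.308) → (201.791,219.836) → (8.008,174.037) → (162.223,42.149) → (119.473,144.813), returning to the start.

Shape 2 is a rectangle drawn with `<path>`. Its stroke #ff8800 means engrave at S342, F2763. After flipping Y the toolpath is (56.563,190.243) → (95.821,190.243) → (95.821,102.311) → (56.563,102.311) → (56.563,190.243), returning to the start.

(bCNC post)
(Date: synthetic)
G21
G90
G0 X119.473 Y144.813
M3 S342
G1 X241.354 Y29.129 F2763
G1 X89.058 Y6.308 F2763
G1 X201.791 Y219.836 F2763
G1 X8.008 Y174.037 F2763
G1 X162.223 Y42.149 F2763
G1 X119.473 Y144.813 F2763
M5
G0 X56.563 Y190.243
M3 S342
G1 X95.821 Y190.243 F2763
G1 X95.821 Y102.311 F2763
G1 X56.563 Y102.311 F2763
G1 X56.563 Y190.243 F2763
M5
G0 X0.000 Y0.000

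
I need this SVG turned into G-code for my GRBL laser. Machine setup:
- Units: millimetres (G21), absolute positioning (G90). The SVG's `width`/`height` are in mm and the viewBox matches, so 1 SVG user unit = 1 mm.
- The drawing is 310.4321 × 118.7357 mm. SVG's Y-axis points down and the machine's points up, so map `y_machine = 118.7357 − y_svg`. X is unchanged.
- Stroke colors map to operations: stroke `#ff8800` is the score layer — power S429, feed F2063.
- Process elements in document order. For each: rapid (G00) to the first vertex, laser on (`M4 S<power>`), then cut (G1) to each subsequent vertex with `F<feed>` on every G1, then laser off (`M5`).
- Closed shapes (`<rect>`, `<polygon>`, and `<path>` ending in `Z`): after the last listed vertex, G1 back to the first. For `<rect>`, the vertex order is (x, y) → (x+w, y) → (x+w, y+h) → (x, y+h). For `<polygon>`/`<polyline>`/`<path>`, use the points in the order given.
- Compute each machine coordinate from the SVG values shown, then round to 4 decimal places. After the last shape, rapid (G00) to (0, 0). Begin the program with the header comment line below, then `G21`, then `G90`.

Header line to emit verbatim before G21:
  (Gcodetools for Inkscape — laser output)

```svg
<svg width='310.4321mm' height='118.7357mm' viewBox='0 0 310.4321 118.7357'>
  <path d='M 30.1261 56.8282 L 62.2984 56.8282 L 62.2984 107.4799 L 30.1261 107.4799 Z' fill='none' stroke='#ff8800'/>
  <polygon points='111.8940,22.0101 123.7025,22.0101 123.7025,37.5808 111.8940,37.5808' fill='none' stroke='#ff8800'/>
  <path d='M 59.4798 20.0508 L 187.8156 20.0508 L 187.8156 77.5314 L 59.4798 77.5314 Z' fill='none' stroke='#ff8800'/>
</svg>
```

viewBox `0 0 310.4321 118.7357` with mm width/height → 1 unit = 1 mm. Flip: y_m = 118.7357 − y_svg.

**Shape 1** — `<path>` rectangle, stroke `#ff8800` → score (S429, F2063). Machine vertices: (30.1261,61.9075) → (62.2984,61.9075) → (62.2984,11.2558) → (30.1261,11.2558) → (30.1261,61.9075). Closed: final G1 returns to the first vertex.

**Shape 2** — `<polygon>` rectangle, stroke `#ff8800` → score (S429, F2063). Machine vertices: (111.8940,96.7256) → (123.7025,96.7256) → (123.7025,81.1549) → (111.8940,81.1549) → (111.8940,96.7256). Closed: final G1 returns to the first vertex.

**Shape 3** — `<path>` rectangle, stroke `#ff8800` → score (S429, F2063). Machine vertices: (59.4798,98.6849) → (187.8156,98.6849) → (187.8156,41.2043) → (59.4798,41.2043) → (59.4798,98.6849). Closed: final G1 returns to the first vertex.

(Gcodetools for Inkscape — laser output)
G21
G90
G00 X30.1261 Y61.9075
M4 S429
G1 X62.2984 Y61.9075 F2063
G1 X62.2984 Y11.2558 F2063
G1 X30.1261 Y11.2558 F2063
G1 X30.1261 Y61.9075 F2063
M5
G00 X111.8940 Y96.7256
M4 S429
G1 X123.7025 Y96.7256 F2063
G1 X123.7025 Y81.1549 F2063
G1 X111.8940 Y81.1549 F2063
G1 X111.8940 Y96.7256 F2063
M5
G00 X59.4798 Y98.6849
M4 S429
G1 X187.8156 Y98.6849 F2063
G1 X187.8156 Y41.2043 F2063
G1 X59.4798 Y41.2043 F2063
G1 X59.4798 Y98.6849 F2063
M5
G00 X0.0000 Y0.0000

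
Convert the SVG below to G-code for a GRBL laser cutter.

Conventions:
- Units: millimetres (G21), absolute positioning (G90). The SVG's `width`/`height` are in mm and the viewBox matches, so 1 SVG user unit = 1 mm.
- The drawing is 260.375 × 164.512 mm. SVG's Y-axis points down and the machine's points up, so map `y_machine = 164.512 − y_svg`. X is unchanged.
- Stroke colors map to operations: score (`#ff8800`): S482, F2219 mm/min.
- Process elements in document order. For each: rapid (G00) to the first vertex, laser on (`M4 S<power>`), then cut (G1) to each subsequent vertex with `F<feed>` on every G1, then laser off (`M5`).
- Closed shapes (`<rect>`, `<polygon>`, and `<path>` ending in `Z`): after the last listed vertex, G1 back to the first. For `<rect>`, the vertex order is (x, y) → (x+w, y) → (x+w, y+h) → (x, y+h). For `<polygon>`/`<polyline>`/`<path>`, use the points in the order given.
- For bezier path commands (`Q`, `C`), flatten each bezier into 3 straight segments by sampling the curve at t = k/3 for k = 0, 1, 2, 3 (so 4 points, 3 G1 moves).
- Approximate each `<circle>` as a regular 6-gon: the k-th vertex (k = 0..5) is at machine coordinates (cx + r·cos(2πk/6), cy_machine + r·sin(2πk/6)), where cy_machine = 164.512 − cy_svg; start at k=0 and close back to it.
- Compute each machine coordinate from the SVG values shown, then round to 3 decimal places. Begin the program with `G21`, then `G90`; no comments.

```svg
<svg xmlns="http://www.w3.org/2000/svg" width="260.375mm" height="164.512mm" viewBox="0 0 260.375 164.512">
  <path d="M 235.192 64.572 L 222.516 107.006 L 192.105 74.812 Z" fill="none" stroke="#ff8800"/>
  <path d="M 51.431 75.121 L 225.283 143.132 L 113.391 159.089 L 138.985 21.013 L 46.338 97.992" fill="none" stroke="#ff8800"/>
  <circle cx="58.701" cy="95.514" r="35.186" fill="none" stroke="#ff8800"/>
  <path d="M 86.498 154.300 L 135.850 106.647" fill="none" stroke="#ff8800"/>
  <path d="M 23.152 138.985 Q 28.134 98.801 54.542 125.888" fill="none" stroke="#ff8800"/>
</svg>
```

G21
G90
G00 X235.192 Y99.940
M4 S482
G1 X222.516 Y57.506 F2219
G1 X192.105 Y89.700 F2219
G1 X235.192 Y99.940 F2219
M5
G00 X51.431 Y89.391
M4 S482
G1 X225.283 Y21.380 F2219
G1 X113.391 Y5.423 F2219
G1 X138.985 Y143.499 F2219
G1 X46.338 Y66.520 F2219
M5
G00 X93.887 Y68.998
M4 S482
G1 X76.294 Y99.470 F2219
G1 X41.108 Y99.470 F2219
G1 X23.515 Y68.998 F2219
G1 X41.108 Y38.526 F2219
G1 X76.294 Y38.526 F2219
G1 X93.887 Y68.998 F2219
M5
G00 X86.498 Y10.212
M4 S482
G1 X135.850 Y57.865 F2219
M5
G00 X23.152 Y25.527
M4 S482
G1 X28.854 Y44.842 F2219
G1 X39.317 Y49.207 F2219
G1 X54.542 Y38.624 F2219
M5

viewBox `0 0 260.375 164.512` with mm width/height → 1 unit = 1 mm. Flip: y_m = 164.512 − y_svg.

**Shape 1** — `<path>` regular polygon, stroke `#ff8800` → score (S482, F2219). Machine vertices: (235.192,99.940) → (222.516,57.506) → (192.105,89.700) → (235.192,99.940). Closed: final G1 returns to the first vertex.

**Shape 2** — `<path>` open polyline, stroke `#ff8800` → score (S482, F2219). Machine vertices: (51.431,89.391) → (225.283,21.380) → (113.391,5.423) → (138.985,143.499) → (46.338,66.520). Open path.

**Shape 3** — `<circle>` circle, stroke `#ff8800` → score (S482, F2219). Machine vertices: (93.887,68.998) → (76.294,99.470) → (41.108,99.470) → (23.515,68.998) → (41.108,38.526) → (76.294,38.526) → (93.887,68.998). Closed: final G1 returns to the first vertex.

**Shape 4** — `<path>` line segment, stroke `#ff8800` → score (S482, F2219). Machine vertices: (86.498,10.212) → (135.850,57.865). Open path.

**Shape 5** — `<path>` quadratic bezier, stroke `#ff8800` → score (S482, F2219). Control points (SVG): P0=(23.152,138.985), P1=(28.134,98.801), P2=(54.542,125.888); sampled at t=k/3. Machine vertices: (23.152,25.527) → (28.854,44.842) → (39.317,49.207) → (54.542,38.624). Open path.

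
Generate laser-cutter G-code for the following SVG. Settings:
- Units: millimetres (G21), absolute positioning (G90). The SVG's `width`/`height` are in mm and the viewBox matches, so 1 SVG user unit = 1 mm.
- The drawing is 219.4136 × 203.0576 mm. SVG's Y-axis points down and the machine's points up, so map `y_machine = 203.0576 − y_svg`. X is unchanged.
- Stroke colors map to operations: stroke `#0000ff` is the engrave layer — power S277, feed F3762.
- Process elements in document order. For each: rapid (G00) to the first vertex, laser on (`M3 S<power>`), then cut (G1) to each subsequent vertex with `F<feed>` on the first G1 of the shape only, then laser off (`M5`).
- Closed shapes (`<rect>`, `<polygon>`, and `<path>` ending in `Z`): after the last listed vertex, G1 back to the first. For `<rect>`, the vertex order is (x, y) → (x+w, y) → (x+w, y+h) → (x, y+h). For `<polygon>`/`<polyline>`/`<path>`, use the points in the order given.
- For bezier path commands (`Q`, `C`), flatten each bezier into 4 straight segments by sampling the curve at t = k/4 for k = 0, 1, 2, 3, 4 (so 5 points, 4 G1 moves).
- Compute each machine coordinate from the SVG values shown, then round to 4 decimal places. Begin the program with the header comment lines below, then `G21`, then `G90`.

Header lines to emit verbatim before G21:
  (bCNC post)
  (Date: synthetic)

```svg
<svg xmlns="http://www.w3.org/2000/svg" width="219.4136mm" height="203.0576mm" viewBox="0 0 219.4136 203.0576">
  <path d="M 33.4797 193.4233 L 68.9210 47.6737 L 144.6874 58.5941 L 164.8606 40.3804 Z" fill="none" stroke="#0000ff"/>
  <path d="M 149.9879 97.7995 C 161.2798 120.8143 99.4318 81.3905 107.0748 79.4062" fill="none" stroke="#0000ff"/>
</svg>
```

viewBox `0 0 219.4136 203.0576` with mm width/height → 1 unit = 1 mm. Flip: y_m = 203.0576 − y_svg.

**Shape 1** — `<path>` closed polygon, stroke `#0000ff` → engrave (S277, F3762). Machine vertices: (33.4797,9.6343) → (68.9210,155.3839) → (144.6874,144.4635) → (164.8606,162.6772) → (33.4797,9.6343). Closed: final G1 returns to the first vertex.

**Shape 2** — `<path>` cubic bezier, stroke `#0000ff` → engrave (S277, F3762). Control points (SVG): P0=(149.9879,97.7995), P1=(161.2798,120.8143), P2=(99.4318,81.3905), P3=(107.0748,79.4062); sampled at t=k/4. Machine vertices: (149.9879,105.2581) → (146.9717,98.1436) → (129.8997,105.0801) → (112.1435,116.7039) → (107.0748,123.6514). Open path.

(bCNC post)
(Date: synthetic)
G21
G90
G00 X33.4797 Y9.6343
M3 S277
G1 X68.9210 Y155.3839 F3762
G1 X144.6874 Y144.4635
G1 X164.8606 Y162.6772
G1 X33.4797 Y9.6343
M5
G00 X149.9879 Y105.2581
M3 S277
G1 X146.9717 Y98.1436 F3762
G1 X129.8997 Y105.0801
G1 X112.1435 Y116.7039
G1 X107.0748 Y123.6514
M5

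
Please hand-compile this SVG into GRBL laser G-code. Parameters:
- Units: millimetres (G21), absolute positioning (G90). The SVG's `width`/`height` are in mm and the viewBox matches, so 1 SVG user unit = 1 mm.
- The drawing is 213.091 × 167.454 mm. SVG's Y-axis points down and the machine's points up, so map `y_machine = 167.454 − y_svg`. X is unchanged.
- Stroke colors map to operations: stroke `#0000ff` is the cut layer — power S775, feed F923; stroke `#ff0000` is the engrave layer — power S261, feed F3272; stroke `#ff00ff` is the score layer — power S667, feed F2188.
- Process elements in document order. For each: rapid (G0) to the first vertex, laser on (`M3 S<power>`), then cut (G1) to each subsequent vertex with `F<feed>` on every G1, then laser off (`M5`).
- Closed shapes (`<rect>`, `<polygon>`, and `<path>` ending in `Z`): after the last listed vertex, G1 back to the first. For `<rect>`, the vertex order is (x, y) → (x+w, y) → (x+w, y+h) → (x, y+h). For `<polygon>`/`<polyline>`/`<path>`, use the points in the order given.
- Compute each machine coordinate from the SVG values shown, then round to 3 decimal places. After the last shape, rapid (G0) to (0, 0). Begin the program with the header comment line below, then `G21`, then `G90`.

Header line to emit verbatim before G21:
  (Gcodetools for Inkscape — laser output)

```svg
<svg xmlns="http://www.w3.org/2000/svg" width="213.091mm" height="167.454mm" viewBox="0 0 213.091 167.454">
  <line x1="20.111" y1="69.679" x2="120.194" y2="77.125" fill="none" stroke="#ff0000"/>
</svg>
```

1 u = 1 mm; y_m = 167.454 − y.

[1] `<line>` line segment, #ff0000→engrave S261 F3272: (20.111,97.775) → (120.194,90.329)

(Gcodetools for Inkscape — laser output)
G21
G90
G0 X20.111 Y97.775
M3 S261
G1 X120.194 Y90.329 F3272
M5
G0 X0.000 Y0.000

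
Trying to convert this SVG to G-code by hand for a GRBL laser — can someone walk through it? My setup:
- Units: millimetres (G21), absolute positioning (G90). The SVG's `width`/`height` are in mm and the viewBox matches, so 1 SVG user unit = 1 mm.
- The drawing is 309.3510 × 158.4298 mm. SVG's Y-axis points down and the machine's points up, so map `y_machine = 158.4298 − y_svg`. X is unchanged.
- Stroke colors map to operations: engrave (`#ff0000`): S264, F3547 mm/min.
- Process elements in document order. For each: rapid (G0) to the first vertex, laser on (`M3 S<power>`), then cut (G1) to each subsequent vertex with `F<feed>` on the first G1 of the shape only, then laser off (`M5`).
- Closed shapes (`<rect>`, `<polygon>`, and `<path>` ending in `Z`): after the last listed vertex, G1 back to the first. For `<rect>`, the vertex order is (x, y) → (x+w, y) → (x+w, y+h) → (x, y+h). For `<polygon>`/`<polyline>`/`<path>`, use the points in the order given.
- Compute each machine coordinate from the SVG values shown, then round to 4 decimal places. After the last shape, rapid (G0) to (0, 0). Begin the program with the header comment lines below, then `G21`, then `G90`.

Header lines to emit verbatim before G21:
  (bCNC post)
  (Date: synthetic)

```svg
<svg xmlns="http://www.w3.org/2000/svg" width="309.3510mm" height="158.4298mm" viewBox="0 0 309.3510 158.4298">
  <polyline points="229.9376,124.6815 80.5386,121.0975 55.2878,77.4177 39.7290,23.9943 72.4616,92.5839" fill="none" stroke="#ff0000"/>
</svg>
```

(bCNC post)
(Date: synthetic)
G21
G90
G0 X229.9376 Y33.7483
M3 S264
G1 X80.5386 Y37.3323 F3547
G1 X55.2878 Y81.0121
G1 X39.7290 Y134.4355
G1 X72.4616 Y65.8459
M5
G0 X0.0000 Y0.0000

Since the viewBox matches the mm dimensions, user units are millimetres directly. The only transform is the Y-flip y_m = 158.4298 − y_svg.

Shape 1 is a open polyline drawn with `<polyline>`. Its stroke #ff0000 means engrave at S264, F3547. After flipping Y the toolpath is (229.9376,33.7483) → (80.5386,37.3323) → (55.2878,81.0121) → (39.7290,134.4355) → (72.4616,65.8459).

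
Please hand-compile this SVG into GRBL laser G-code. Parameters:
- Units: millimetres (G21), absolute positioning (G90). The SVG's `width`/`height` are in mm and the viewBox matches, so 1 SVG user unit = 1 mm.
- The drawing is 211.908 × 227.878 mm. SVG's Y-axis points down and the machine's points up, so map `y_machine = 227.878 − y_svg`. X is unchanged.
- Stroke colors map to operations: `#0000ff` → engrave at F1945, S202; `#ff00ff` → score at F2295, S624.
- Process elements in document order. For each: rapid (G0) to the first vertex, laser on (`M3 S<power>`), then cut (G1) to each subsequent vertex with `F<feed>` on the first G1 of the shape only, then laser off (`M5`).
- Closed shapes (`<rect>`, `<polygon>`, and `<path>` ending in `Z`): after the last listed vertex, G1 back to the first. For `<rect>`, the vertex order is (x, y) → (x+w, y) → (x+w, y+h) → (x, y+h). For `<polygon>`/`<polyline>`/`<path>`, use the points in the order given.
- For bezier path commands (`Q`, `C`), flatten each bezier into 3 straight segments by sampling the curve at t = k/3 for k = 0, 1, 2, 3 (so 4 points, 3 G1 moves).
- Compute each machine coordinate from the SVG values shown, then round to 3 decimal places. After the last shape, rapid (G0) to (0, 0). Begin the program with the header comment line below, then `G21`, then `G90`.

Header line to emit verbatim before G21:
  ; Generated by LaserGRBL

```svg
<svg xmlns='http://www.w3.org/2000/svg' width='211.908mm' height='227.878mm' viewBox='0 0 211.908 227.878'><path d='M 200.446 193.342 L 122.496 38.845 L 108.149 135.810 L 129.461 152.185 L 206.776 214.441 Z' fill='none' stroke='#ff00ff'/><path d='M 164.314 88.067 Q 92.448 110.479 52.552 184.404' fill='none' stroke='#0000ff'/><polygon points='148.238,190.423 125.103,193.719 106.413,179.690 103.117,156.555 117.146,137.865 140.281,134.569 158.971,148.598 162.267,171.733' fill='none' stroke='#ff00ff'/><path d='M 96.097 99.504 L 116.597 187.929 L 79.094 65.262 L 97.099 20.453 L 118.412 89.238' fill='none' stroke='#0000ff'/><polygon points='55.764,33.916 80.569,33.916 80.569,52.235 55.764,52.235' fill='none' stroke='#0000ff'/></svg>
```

Since the viewBox matches the mm dimensions, user units are millimetres directly. The only transform is the Y-flip y_m = 227.878 − y_svg.

Shape 1 is a closed polygon drawn with `<path>`. Its stroke #ff00ff means score at S624, F2295. After flipping Y the toolpath is (200.446,34.536) → (122.496,189.033) → (108.149,92.068) → (129.461,75.693) → (206.776,13.437) → (200.446,34.536), returning to the start.

Shape 2 is a quadratic bezier drawn with `<path>`. Its stroke #0000ff means engrave at S202, F1945. After flipping Y the toolpath is (164.314,139.811) → (119.956,119.146) → (82.702,87.034) → (52.552,43.474).

Shape 3 is a regular polygon drawn with `<polygon>`. Its stroke #ff00ff means score at S624, F2295. After flipping Y the toolpath is (148.238,37.455) → (125.103,34.159) → (106.413,48.188) → (103.117,71.323) → (117.146,90.013) → (140.281,93.309) → (158.971,79.280) → (162.267,56.145) → (148.238,37.455), returning to the start.

Shape 4 is a open polyline drawn with `<path>`. Its stroke #0000ff means engrave at S202, F1945. After flipping Y the toolpath is (96.097,128.374) → (116.597,39.949) → (79.094,162.616) → (97.099,207.425) → (118.412,138.640).

Shape 5 is a rectangle drawn with `<polygon>`. Its stroke #0000ff means engrave at S202, F1945. After flipping Y the toolpath is (55.764,193.962) → (80.569,193.962) → (80.569,175.643) → (55.764,175.643) → (55.764,193.962), returning to the start.

; Generated by LaserGRBL
G21
G90
G0 X200.446 Y34.536
M3 S624
G1 X122.496 Y189.033 F2295
G1 X108.149 Y92.068
G1 X129.461 Y75.693
G1 X206.776 Y13.437
G1 X200.446 Y34.536
M5
G0 X164.314 Y139.811
M3 S202
G1 X119.956 Y119.146 F1945
G1 X82.702 Y87.034
G1 X52.552 Y43.474
M5
G0 X148.238 Y37.455
M3 S624
G1 X125.103 Y34.159 F2295
G1 X106.413 Y48.188
G1 X103.117 Y71.323
G1 X117.146 Y90.013
G1 X140.281 Y93.309
G1 X158.971 Y79.280
G1 X162.267 Y56.145
G1 X148.238 Y37.455
M5
G0 X96.097 Y128.374
M3 S202
G1 X116.597 Y39.949 F1945
G1 X79.094 Y162.616
G1 X97.099 Y207.425
G1 X118.412 Y138.640
M5
G0 X55.764 Y193.962
M3 S202
G1 X80.569 Y193.962 F1945
G1 X80.569 Y175.643
G1 X55.764 Y175.643
G1 X55.764 Y193.962
M5
G0 X0.000 Y0.000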